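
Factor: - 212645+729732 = 517087^1 = 517087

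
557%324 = 233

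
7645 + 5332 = 12977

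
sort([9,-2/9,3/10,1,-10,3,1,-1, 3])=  [ - 10, - 1, - 2/9,3/10, 1 , 1,3, 3 , 9]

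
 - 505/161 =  - 505/161 = -  3.14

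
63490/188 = 337 + 67/94 = 337.71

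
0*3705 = 0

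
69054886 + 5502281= 74557167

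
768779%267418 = 233943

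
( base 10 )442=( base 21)101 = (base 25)HH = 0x1BA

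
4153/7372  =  4153/7372 = 0.56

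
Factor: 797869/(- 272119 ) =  - 17^( - 1 )*16007^( - 1)*797869^1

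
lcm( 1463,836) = 5852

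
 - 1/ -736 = 1/736 = 0.00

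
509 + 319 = 828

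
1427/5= 1427/5 =285.40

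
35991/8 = 4498 + 7/8 = 4498.88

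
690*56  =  38640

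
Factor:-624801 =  - 3^1*17^1*12251^1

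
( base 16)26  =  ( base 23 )1F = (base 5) 123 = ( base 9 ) 42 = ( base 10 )38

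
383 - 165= 218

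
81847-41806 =40041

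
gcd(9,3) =3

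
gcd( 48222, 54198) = 18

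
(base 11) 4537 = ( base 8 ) 13521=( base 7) 23255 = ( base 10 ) 5969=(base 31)66h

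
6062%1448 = 270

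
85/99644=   85/99644= 0.00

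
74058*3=222174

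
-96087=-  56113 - 39974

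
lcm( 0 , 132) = 0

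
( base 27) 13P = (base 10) 835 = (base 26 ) 163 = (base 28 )11N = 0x343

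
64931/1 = 64931 = 64931.00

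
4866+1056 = 5922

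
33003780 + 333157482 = 366161262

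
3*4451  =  13353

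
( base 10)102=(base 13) 7B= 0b1100110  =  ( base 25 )42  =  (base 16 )66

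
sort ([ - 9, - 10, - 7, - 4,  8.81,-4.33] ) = [ - 10, - 9, - 7, - 4.33, - 4, 8.81 ] 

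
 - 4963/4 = -1241 + 1/4 = - 1240.75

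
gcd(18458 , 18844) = 2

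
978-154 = 824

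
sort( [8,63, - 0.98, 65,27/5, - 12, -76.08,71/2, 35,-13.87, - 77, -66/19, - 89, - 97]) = [ - 97, - 89, -77, - 76.08, - 13.87, - 12, - 66/19 , - 0.98,27/5, 8,35, 71/2,63,65]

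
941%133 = 10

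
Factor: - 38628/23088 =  - 87/52 = - 2^(  -  2)*3^1*13^(  -  1 )* 29^1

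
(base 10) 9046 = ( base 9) 13361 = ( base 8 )21526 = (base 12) 529A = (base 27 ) cb1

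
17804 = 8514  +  9290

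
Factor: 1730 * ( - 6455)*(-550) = 6141932500 = 2^2 * 5^4 * 11^1 * 173^1 * 1291^1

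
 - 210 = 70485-70695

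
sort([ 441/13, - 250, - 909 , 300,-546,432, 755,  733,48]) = [ - 909, - 546, - 250,441/13, 48 , 300,432 , 733,755 ]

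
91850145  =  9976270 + 81873875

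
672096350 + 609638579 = 1281734929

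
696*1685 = 1172760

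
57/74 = 57/74 = 0.77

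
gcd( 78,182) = 26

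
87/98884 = 87/98884  =  0.00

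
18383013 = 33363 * 551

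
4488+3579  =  8067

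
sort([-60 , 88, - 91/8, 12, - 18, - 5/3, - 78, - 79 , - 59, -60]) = [  -  79, - 78,-60, - 60, - 59,  -  18,- 91/8, - 5/3, 12 , 88] 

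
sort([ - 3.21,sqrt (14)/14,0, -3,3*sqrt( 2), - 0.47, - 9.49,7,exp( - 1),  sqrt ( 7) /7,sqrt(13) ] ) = [ - 9.49,-3.21, - 3, - 0.47,0,sqrt(14)/14,exp( -1),sqrt(7)/7,sqrt(13 ), 3*sqrt( 2), 7]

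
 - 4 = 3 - 7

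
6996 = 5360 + 1636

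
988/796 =247/199 = 1.24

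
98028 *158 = 15488424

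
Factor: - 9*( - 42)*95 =2^1*3^3*5^1*7^1 * 19^1 = 35910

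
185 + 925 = 1110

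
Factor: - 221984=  - 2^5*7^1* 991^1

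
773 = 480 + 293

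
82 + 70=152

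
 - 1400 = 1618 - 3018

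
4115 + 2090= 6205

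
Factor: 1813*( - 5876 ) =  - 10653188 = -2^2 * 7^2*13^1*37^1*113^1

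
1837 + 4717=6554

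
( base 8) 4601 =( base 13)1152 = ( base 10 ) 2433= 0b100110000001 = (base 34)23J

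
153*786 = 120258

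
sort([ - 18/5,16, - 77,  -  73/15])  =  [ -77, - 73/15, - 18/5, 16 ] 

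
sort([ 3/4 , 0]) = [ 0,3/4 ]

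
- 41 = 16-57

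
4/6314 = 2/3157 = 0.00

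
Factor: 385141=385141^1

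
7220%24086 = 7220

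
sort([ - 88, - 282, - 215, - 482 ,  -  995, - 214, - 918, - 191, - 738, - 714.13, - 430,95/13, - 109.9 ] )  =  [ - 995,-918, - 738, - 714.13,-482, - 430, - 282, - 215,-214, - 191, -109.9  , -88,95/13]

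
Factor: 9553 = 41^1 * 233^1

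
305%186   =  119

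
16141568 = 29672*544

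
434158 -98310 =335848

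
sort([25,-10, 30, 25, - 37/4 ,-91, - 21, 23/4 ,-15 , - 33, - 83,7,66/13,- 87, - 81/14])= [  -  91 , - 87 ,-83 , - 33, - 21, - 15, - 10, - 37/4, - 81/14, 66/13, 23/4, 7,  25, 25, 30]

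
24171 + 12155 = 36326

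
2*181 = 362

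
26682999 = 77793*343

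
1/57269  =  1/57269 = 0.00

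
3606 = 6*601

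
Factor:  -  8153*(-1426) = 2^1*23^1*31^2*263^1=11626178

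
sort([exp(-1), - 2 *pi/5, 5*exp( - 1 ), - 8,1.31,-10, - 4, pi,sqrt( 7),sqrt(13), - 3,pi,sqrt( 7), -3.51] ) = [-10, - 8, - 4, - 3.51,-3, - 2*pi/5,exp( - 1 ), 1.31,5*exp( - 1 ),sqrt(7),  sqrt (7 ), pi,pi,sqrt( 13)]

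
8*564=4512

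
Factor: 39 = 3^1 *13^1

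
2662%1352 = 1310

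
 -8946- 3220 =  - 12166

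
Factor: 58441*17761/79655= 1037970601/79655 = 5^( - 1)*89^( - 1 )*179^( - 1)*17761^1*58441^1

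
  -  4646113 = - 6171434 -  - 1525321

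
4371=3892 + 479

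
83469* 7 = 584283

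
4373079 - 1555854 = 2817225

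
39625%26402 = 13223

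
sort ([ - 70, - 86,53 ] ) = [  -  86,- 70  ,  53 ] 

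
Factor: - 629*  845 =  - 531505 = - 5^1*13^2* 17^1*37^1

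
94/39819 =94/39819 = 0.00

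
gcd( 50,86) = 2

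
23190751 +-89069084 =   -  65878333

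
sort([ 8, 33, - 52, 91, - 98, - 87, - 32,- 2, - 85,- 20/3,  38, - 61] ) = [ - 98,  -  87, - 85,  -  61, - 52, - 32 , - 20/3 , - 2, 8,33, 38,91 ] 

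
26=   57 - 31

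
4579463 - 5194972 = -615509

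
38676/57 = 678  +  10/19 = 678.53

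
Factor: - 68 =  - 2^2*17^1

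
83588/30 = 2786 + 4/15 = 2786.27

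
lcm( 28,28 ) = 28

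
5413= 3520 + 1893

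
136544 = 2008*68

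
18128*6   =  108768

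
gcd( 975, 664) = 1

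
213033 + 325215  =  538248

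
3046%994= 64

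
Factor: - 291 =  - 3^1 * 97^1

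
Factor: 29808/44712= 2^1 *3^(-1 )=2/3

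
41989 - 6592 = 35397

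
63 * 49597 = 3124611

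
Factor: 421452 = 2^2*3^2*23^1*509^1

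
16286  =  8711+7575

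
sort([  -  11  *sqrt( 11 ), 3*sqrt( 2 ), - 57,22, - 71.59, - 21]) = [ - 71.59, -57 , - 11*sqrt(11 ), - 21, 3*sqrt(2),22 ] 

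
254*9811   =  2491994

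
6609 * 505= 3337545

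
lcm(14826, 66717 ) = 133434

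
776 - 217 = 559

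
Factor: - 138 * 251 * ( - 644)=22306872=2^3*3^1 * 7^1 * 23^2 * 251^1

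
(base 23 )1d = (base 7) 51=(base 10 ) 36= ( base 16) 24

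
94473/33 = 2862  +  9/11 = 2862.82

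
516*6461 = 3333876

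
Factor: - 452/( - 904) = 2^( - 1) = 1/2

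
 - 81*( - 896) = 72576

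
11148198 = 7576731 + 3571467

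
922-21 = 901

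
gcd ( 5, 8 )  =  1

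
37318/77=484 + 50/77 = 484.65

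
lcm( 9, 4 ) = 36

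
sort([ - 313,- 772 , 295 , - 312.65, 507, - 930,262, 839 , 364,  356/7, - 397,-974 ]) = [ - 974, - 930, - 772 ,-397,-313,  -  312.65,356/7,262,295,364,  507, 839]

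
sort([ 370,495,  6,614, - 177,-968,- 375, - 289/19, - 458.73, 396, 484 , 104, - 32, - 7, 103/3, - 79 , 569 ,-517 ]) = [  -  968,-517,-458.73, - 375,-177,  -  79,  -  32, - 289/19,- 7,  6,  103/3,104, 370, 396, 484, 495  ,  569,614]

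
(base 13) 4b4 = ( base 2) 1100110111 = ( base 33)ov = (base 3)1010111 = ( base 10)823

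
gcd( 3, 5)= 1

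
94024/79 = 94024/79  =  1190.18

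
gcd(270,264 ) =6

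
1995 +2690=4685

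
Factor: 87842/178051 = 334/677 = 2^1 * 167^1*677^(-1)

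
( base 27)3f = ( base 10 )96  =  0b1100000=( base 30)36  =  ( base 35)2q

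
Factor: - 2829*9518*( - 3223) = 86783858106 = 2^1*3^1*11^1*23^1*41^1 * 293^1*4759^1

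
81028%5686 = 1424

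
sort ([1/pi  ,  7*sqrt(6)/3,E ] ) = [1/pi,E , 7*sqrt ( 6 ) /3]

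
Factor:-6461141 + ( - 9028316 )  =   -15489457^1= -15489457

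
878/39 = 22 + 20/39 = 22.51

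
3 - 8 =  - 5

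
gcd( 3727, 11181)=3727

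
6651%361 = 153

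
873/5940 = 97/660 =0.15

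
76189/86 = 76189/86  =  885.92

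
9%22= 9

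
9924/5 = 1984  +  4/5 = 1984.80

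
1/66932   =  1/66932 = 0.00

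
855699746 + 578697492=1434397238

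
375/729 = 125/243 = 0.51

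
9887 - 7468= 2419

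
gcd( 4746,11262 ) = 6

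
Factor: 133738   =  2^1 * 11^1 *6079^1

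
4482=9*498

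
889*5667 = 5037963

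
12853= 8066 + 4787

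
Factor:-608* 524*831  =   - 2^7*3^1 * 19^1*131^1*277^1 = -264749952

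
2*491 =982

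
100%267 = 100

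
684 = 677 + 7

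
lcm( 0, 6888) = 0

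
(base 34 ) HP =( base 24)113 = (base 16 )25B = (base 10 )603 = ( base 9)740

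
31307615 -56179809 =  - 24872194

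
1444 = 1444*1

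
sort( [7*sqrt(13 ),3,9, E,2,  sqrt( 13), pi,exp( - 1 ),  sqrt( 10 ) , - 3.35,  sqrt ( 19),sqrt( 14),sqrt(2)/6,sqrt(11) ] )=[ - 3.35, sqrt (2 ) /6,exp( - 1),2, E,  3,pi, sqrt ( 10 ),  sqrt(11),  sqrt ( 13), sqrt( 14), sqrt(19 ) , 9,  7*sqrt( 13)]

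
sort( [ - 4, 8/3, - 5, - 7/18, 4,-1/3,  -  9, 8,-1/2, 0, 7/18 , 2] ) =[ - 9, - 5, - 4, - 1/2, - 7/18, - 1/3, 0, 7/18, 2, 8/3,4, 8 ]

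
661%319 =23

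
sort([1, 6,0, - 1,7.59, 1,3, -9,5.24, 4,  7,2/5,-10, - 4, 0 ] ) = [ - 10, - 9,  -  4, - 1,  0,0,2/5,1,1,3, 4,5.24,6,7, 7.59]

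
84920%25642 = 7994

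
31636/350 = 15818/175 = 90.39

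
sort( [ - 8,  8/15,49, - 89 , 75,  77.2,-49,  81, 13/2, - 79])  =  [ - 89 , - 79, - 49 , -8 , 8/15,13/2, 49,  75, 77.2, 81]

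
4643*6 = 27858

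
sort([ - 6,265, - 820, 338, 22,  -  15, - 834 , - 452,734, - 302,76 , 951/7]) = [ - 834,-820,-452, - 302,-15,  -  6, 22,76,951/7, 265,  338,734 ]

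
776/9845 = 776/9845 = 0.08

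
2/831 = 2/831 = 0.00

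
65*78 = 5070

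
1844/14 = 922/7 = 131.71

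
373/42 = 8+37/42 = 8.88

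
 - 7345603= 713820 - 8059423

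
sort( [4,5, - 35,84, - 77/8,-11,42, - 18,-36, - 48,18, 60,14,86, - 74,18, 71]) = [ - 74,-48, - 36,  -  35, - 18,-11, - 77/8,4,5,14, 18 , 18,42,60 , 71,84, 86 ] 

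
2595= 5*519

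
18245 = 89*205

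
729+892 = 1621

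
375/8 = 375/8 = 46.88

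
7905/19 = 416 + 1/19 = 416.05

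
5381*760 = 4089560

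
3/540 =1/180 = 0.01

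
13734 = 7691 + 6043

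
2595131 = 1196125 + 1399006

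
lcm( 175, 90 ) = 3150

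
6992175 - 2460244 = 4531931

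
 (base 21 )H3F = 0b1110110010111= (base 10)7575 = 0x1D97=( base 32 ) 7cn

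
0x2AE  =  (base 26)10a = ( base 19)1H2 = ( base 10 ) 686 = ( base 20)1e6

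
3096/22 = 140 + 8/11 = 140.73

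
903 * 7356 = 6642468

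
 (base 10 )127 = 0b1111111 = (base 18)71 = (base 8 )177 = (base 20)67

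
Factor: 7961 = 19^1*419^1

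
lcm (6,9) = 18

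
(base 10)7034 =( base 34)62U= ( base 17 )175d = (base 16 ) 1b7a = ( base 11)5315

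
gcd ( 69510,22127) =7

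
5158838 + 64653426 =69812264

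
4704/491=9 + 285/491 = 9.58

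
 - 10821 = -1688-9133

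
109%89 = 20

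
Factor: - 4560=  - 2^4*3^1*5^1* 19^1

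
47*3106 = 145982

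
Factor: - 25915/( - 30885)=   73/87 = 3^( - 1 )*29^ ( - 1) * 73^1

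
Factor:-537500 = -2^2*5^5*43^1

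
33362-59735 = -26373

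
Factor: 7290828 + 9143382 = 16434210 = 2^1 * 3^1 * 5^1*13^1*42139^1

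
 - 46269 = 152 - 46421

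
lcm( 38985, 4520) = 311880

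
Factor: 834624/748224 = 483/433  =  3^1*7^1*23^1*433^ ( - 1)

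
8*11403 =91224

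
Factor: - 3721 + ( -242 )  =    -  3^1*1321^1 =- 3963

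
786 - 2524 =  - 1738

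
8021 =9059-1038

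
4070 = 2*2035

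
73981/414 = 73981/414 = 178.70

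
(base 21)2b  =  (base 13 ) 41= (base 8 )65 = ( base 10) 53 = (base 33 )1K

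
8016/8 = 1002 = 1002.00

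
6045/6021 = 1+8/2007= 1.00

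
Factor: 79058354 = 2^1*19^1*109^1*19087^1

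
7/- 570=-7/570=-  0.01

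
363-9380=-9017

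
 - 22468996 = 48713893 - 71182889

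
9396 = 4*2349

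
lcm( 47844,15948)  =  47844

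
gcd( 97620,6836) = 4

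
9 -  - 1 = 10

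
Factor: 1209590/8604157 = 2^1*5^1*29^1 * 43^1*97^1 * 8604157^(-1)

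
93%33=27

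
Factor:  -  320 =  - 2^6*5^1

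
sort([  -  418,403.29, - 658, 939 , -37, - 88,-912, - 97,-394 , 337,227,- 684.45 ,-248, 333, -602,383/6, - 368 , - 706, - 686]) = [ - 912, - 706, - 686,-684.45  , - 658,- 602 ,-418,- 394, - 368, - 248, - 97,  -  88, - 37, 383/6, 227, 333, 337,  403.29, 939 ]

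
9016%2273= 2197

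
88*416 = 36608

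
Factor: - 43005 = -3^1*5^1*47^1*61^1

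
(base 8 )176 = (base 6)330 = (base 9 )150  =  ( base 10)126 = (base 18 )70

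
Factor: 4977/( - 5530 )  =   - 2^( - 1 )*3^2 *5^( - 1 ) =-9/10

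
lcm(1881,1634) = 161766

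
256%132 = 124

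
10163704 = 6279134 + 3884570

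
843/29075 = 843/29075  =  0.03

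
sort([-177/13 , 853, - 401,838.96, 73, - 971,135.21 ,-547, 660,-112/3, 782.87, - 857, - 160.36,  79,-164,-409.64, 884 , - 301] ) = [ - 971, - 857,-547,-409.64, - 401 ,-301,-164,-160.36, - 112/3 ,-177/13, 73 , 79,135.21,660,782.87,838.96,853,884]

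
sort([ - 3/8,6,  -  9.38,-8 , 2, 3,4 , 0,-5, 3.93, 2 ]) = [ - 9.38 ,  -  8,  -  5, - 3/8 , 0, 2 , 2,  3, 3.93 , 4 , 6 ]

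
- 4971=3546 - 8517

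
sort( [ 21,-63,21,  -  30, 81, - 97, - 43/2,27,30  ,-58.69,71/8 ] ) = [ - 97, - 63, - 58.69, - 30, - 43/2,71/8, 21,21,27,  30,  81] 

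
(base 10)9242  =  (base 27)ci8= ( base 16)241A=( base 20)1322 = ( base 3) 110200022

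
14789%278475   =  14789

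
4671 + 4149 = 8820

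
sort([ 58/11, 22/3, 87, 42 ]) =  [58/11, 22/3, 42, 87] 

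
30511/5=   30511/5  =  6102.20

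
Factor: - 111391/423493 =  - 101^( - 1)*599^(- 1)*15913^1 = -  15913/60499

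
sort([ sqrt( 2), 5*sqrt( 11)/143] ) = [ 5*sqrt( 11) /143,sqrt( 2 ) ]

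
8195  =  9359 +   -  1164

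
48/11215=48/11215 = 0.00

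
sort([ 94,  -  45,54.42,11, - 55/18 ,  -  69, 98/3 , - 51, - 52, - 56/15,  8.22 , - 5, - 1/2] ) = [ - 69, - 52, - 51,  -  45, - 5, - 56/15, - 55/18,-1/2, 8.22,  11, 98/3 , 54.42,  94 ]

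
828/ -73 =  - 12+48/73 =- 11.34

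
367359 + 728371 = 1095730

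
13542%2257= 0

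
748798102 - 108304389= 640493713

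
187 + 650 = 837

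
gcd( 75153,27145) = 1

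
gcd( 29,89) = 1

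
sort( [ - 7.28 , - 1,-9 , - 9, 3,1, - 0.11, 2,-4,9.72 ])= [ - 9 , - 9, - 7.28, - 4, - 1,  -  0.11, 1, 2, 3,9.72]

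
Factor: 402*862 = 346524  =  2^2*3^1*67^1 *431^1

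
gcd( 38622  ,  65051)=1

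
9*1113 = 10017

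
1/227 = 1/227 = 0.00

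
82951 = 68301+14650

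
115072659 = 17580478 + 97492181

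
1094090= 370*2957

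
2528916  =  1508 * 1677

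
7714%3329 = 1056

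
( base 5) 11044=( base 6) 3330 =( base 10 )774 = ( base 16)306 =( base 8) 1406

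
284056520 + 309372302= 593428822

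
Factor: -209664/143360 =-2^ ( - 4 )*3^2*5^(-1 )*13^1 = - 117/80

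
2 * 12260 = 24520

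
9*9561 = 86049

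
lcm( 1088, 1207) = 77248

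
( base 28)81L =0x18B1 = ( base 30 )70l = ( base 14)2437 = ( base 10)6321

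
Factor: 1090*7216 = 2^5*5^1*11^1*41^1*109^1 = 7865440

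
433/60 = 7 + 13/60 = 7.22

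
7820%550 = 120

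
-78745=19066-97811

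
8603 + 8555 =17158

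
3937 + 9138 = 13075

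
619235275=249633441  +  369601834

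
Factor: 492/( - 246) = -2^1 = -2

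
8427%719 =518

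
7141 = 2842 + 4299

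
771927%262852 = 246223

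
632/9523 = 632/9523 = 0.07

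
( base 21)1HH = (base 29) S3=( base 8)1457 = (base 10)815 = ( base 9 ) 1105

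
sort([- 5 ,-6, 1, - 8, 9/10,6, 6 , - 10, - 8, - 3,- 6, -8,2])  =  [-10,-8, - 8 , - 8, - 6 ,-6, - 5, - 3, 9/10,1, 2, 6, 6] 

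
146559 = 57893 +88666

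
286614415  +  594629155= 881243570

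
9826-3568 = 6258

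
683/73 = 683/73 = 9.36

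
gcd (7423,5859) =1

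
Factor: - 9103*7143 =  - 3^1*2381^1 * 9103^1 = - 65022729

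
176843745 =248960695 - 72116950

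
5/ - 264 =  - 1 + 259/264  =  - 0.02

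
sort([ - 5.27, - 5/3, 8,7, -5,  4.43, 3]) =[ - 5.27,-5, - 5/3, 3,4.43, 7, 8 ] 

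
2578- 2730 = -152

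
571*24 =13704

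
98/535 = 98/535 = 0.18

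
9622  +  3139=12761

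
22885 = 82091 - 59206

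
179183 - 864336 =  - 685153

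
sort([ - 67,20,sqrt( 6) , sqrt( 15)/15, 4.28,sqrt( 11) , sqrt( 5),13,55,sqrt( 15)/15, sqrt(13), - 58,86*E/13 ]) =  [- 67, - 58,sqrt(15)/15, sqrt( 15 )/15, sqrt( 5),sqrt( 6), sqrt (11), sqrt( 13) , 4.28,13 , 86 * E/13, 20,55 ] 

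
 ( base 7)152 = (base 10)86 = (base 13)68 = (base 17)51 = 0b1010110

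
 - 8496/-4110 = 2 + 46/685 = 2.07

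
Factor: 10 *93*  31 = 28830= 2^1*3^1*5^1 * 31^2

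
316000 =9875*32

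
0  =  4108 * 0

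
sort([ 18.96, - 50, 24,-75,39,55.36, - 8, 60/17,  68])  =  [ - 75, - 50, - 8,60/17, 18.96,24,39,55.36,68]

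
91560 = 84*1090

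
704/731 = 704/731=0.96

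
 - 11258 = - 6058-5200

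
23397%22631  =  766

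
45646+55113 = 100759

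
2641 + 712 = 3353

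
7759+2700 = 10459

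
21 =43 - 22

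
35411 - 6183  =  29228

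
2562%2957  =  2562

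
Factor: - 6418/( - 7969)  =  2^1*13^(-1)*613^( - 1)*3209^1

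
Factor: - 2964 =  - 2^2*3^1*13^1 * 19^1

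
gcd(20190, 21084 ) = 6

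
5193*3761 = 19530873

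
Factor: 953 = 953^1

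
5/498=5/498 =0.01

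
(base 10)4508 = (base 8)10634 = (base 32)4cs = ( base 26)6ha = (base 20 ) b58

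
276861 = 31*8931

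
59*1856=109504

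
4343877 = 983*4419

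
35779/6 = 35779/6 = 5963.17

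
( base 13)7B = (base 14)74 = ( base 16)66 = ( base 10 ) 102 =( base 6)250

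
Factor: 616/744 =3^ (-1)*7^1*11^1*31^( - 1) = 77/93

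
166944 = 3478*48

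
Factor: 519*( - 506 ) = -262614  =  - 2^1*3^1 *11^1*23^1*173^1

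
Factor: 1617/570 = 539/190 =2^( - 1 )*5^( -1)*7^2* 11^1*19^(-1 )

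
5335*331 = 1765885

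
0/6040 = 0 = 0.00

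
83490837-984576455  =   - 901085618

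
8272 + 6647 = 14919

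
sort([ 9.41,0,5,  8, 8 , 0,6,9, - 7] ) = [ - 7 , 0,0, 5,6,  8, 8, 9,9.41 ] 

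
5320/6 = 886 + 2/3 = 886.67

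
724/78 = 9 + 11/39 = 9.28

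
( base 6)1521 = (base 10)409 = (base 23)hi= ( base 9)504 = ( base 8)631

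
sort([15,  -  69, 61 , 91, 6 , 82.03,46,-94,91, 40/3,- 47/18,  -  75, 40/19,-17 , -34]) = [-94,-75,-69,  -  34,-17 ,-47/18, 40/19, 6,  40/3,15 , 46, 61,82.03, 91, 91]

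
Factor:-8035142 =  - 2^1*23^1*37^1*4721^1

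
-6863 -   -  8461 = 1598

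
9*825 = 7425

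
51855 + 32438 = 84293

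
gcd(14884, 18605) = 3721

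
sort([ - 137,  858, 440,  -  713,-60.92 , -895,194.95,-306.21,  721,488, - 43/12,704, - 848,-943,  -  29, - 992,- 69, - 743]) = [ -992 , - 943,  -  895 , - 848,-743, -713, - 306.21, - 137,-69, -60.92 , - 29,-43/12, 194.95, 440,488 , 704, 721, 858]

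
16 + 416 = 432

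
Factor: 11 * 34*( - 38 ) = - 14212 =- 2^2*11^1 *17^1 * 19^1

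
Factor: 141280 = 2^5 *5^1*883^1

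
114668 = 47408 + 67260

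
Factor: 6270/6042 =5^1*11^1 * 53^( - 1 ) = 55/53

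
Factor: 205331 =7^1*29333^1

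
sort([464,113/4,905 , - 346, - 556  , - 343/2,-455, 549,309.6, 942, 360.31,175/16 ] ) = [ - 556,-455,-346, - 343/2,175/16 , 113/4, 309.6, 360.31, 464,549, 905, 942]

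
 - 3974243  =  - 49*81107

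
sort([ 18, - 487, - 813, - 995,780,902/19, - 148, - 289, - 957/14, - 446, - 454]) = [ - 995, - 813,-487, - 454,  -  446, - 289, - 148, - 957/14,18,902/19 , 780]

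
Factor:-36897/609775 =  - 3^1*5^( - 2 )*7^2 * 251^1*24391^( - 1 )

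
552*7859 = 4338168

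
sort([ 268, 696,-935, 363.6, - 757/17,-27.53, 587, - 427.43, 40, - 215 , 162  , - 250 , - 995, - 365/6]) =[ - 995, - 935, - 427.43 , - 250, - 215,-365/6, - 757/17 ,  -  27.53  ,  40,162,268, 363.6,587,696]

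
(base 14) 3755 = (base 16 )25CF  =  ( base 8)22717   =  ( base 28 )C9J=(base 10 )9679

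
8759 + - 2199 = 6560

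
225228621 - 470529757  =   - 245301136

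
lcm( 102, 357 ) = 714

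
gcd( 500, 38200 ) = 100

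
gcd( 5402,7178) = 74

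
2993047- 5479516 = -2486469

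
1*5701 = 5701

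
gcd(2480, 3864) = 8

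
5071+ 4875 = 9946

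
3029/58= 3029/58 = 52.22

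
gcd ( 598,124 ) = 2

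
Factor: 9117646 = 2^1*4558823^1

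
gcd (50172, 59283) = 3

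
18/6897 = 6/2299 = 0.00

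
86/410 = 43/205 =0.21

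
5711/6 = 5711/6 = 951.83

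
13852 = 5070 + 8782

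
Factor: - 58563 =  - 3^5*241^1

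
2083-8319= - 6236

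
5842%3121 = 2721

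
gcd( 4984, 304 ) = 8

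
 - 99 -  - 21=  - 78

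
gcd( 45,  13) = 1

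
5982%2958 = 66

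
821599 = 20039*41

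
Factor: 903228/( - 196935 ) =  - 301076/65645 = -2^2*5^(  -  1 )*19^( - 1)*691^(  -  1 )*75269^1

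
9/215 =9/215 = 0.04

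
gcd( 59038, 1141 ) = 7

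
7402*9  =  66618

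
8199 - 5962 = 2237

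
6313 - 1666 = 4647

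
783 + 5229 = 6012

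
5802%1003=787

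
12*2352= 28224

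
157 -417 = -260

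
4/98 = 2/49 = 0.04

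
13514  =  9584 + 3930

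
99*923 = 91377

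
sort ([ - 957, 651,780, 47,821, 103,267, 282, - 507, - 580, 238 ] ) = [ - 957, - 580 , - 507, 47, 103 , 238, 267, 282,  651, 780, 821 ] 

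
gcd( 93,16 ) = 1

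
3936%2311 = 1625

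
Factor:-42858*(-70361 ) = 2^1*3^2*71^1*991^1*2381^1 =3015531738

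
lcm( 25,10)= 50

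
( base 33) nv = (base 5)11130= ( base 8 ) 1426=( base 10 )790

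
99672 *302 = 30100944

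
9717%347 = 1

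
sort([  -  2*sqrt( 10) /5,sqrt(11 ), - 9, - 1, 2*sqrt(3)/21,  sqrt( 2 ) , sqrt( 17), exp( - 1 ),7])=[ -9,-2*sqrt(10)/5, - 1, 2*sqrt(3 )/21,exp( - 1),sqrt(2 ),sqrt( 11), sqrt(17), 7 ] 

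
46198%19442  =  7314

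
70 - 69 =1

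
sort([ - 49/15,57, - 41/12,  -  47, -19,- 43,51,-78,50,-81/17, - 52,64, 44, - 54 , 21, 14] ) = [ - 78, - 54, - 52, - 47, - 43, - 19,-81/17,  -  41/12, - 49/15, 14, 21, 44, 50,51, 57,64 ]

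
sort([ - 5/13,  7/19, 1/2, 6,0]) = [ - 5/13 , 0,7/19, 1/2, 6] 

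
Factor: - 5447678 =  - 2^1*2723839^1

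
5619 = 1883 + 3736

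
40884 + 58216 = 99100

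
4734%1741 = 1252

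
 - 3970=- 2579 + - 1391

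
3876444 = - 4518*( - 858 ) 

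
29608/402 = 73 +131/201 = 73.65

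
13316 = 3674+9642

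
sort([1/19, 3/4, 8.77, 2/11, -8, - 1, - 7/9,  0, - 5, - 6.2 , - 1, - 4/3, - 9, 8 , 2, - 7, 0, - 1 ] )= [ - 9, - 8, - 7, - 6.2, - 5, - 4/3, - 1, - 1,-1, - 7/9 , 0, 0, 1/19,  2/11 , 3/4, 2, 8, 8.77 ]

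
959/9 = 106+5/9 = 106.56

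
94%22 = 6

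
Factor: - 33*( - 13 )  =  429 = 3^1 * 11^1 *13^1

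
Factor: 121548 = 2^2*3^1*7^1*1447^1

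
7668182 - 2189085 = 5479097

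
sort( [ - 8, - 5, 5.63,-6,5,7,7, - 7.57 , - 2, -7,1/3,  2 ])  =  [-8, - 7.57,-7,  -  6, - 5, - 2, 1/3,2, 5, 5.63,7, 7] 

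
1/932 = 1/932=0.00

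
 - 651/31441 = -1+30790/31441 = - 0.02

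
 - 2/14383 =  - 2/14383= -0.00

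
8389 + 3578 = 11967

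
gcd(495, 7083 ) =9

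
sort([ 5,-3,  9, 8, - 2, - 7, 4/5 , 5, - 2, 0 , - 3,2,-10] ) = [ - 10, - 7,  -  3, - 3 , - 2, - 2,0,4/5, 2,5,5, 8,9 ] 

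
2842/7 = 406 = 406.00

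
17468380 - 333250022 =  - 315781642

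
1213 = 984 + 229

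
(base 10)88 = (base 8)130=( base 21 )44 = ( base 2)1011000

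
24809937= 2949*8413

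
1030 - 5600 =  - 4570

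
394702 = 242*1631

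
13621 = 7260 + 6361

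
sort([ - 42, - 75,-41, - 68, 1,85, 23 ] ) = [ - 75, - 68, - 42, - 41 , 1,  23, 85]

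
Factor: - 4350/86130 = -5/99 = - 3^(  -  2 )*5^1*11^ ( - 1 ) 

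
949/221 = 4 + 5/17 = 4.29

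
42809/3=42809/3 = 14269.67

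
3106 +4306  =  7412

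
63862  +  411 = 64273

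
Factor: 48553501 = 113^1*429677^1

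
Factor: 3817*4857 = 3^1 * 11^1*347^1*1619^1=18539169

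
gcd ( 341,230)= 1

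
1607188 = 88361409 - 86754221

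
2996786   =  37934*79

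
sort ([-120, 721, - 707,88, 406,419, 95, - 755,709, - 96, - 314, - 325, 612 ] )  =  [  -  755, - 707, -325, - 314, - 120, - 96 , 88, 95,406, 419,612, 709,721]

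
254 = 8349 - 8095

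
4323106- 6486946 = - 2163840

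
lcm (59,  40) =2360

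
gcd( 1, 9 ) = 1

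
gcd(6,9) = 3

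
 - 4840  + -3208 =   -  8048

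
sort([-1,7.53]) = [ - 1,7.53]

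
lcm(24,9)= 72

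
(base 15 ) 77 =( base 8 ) 160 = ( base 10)112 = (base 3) 11011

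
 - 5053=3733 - 8786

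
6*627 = 3762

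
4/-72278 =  - 1+ 36137/36139 = -0.00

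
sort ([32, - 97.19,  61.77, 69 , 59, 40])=[ - 97.19, 32, 40, 59, 61.77, 69] 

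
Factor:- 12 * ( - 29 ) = 348 = 2^2*3^1*29^1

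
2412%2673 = 2412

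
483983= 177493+306490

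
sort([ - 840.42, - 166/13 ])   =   [ - 840.42, - 166/13]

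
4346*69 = 299874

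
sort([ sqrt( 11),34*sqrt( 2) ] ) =[ sqrt(11 ) , 34*sqrt( 2) ]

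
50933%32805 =18128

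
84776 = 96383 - 11607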